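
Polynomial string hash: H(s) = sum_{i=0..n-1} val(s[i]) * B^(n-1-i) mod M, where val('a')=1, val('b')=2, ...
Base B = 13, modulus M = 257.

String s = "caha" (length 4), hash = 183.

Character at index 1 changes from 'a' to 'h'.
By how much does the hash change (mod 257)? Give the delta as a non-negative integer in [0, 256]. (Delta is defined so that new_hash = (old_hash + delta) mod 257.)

Answer: 155

Derivation:
Delta formula: (val(new) - val(old)) * B^(n-1-k) mod M
  val('h') - val('a') = 8 - 1 = 7
  B^(n-1-k) = 13^2 mod 257 = 169
  Delta = 7 * 169 mod 257 = 155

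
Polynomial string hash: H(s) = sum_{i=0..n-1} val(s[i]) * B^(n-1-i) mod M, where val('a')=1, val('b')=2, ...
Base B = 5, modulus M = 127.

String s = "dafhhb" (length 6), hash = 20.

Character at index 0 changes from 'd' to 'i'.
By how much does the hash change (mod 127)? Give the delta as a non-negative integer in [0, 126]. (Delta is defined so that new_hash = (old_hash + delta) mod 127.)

Delta formula: (val(new) - val(old)) * B^(n-1-k) mod M
  val('i') - val('d') = 9 - 4 = 5
  B^(n-1-k) = 5^5 mod 127 = 77
  Delta = 5 * 77 mod 127 = 4

Answer: 4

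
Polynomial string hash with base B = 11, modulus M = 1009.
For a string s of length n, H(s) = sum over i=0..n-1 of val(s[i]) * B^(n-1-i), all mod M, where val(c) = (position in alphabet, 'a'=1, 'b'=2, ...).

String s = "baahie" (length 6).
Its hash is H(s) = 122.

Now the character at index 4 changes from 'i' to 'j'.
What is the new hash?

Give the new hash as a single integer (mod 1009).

val('i') = 9, val('j') = 10
Position k = 4, exponent = n-1-k = 1
B^1 mod M = 11^1 mod 1009 = 11
Delta = (10 - 9) * 11 mod 1009 = 11
New hash = (122 + 11) mod 1009 = 133

Answer: 133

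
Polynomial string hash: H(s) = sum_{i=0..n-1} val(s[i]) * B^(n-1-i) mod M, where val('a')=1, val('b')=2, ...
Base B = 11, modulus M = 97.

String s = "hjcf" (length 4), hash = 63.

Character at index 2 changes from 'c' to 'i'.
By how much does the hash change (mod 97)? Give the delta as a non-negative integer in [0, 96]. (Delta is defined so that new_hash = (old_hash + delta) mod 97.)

Delta formula: (val(new) - val(old)) * B^(n-1-k) mod M
  val('i') - val('c') = 9 - 3 = 6
  B^(n-1-k) = 11^1 mod 97 = 11
  Delta = 6 * 11 mod 97 = 66

Answer: 66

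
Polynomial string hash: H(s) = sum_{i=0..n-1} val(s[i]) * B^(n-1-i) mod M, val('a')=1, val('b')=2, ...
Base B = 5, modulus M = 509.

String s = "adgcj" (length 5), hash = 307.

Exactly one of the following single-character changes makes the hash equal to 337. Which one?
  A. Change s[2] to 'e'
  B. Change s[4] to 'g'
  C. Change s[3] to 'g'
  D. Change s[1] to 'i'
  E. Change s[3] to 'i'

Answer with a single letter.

Option A: s[2]='g'->'e', delta=(5-7)*5^2 mod 509 = 459, hash=307+459 mod 509 = 257
Option B: s[4]='j'->'g', delta=(7-10)*5^0 mod 509 = 506, hash=307+506 mod 509 = 304
Option C: s[3]='c'->'g', delta=(7-3)*5^1 mod 509 = 20, hash=307+20 mod 509 = 327
Option D: s[1]='d'->'i', delta=(9-4)*5^3 mod 509 = 116, hash=307+116 mod 509 = 423
Option E: s[3]='c'->'i', delta=(9-3)*5^1 mod 509 = 30, hash=307+30 mod 509 = 337 <-- target

Answer: E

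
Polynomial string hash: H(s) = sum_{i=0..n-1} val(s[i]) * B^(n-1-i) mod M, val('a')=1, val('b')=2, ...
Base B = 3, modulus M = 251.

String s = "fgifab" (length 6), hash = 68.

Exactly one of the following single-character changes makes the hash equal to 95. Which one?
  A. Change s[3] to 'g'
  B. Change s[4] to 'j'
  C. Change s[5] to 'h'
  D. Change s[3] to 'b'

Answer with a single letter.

Option A: s[3]='f'->'g', delta=(7-6)*3^2 mod 251 = 9, hash=68+9 mod 251 = 77
Option B: s[4]='a'->'j', delta=(10-1)*3^1 mod 251 = 27, hash=68+27 mod 251 = 95 <-- target
Option C: s[5]='b'->'h', delta=(8-2)*3^0 mod 251 = 6, hash=68+6 mod 251 = 74
Option D: s[3]='f'->'b', delta=(2-6)*3^2 mod 251 = 215, hash=68+215 mod 251 = 32

Answer: B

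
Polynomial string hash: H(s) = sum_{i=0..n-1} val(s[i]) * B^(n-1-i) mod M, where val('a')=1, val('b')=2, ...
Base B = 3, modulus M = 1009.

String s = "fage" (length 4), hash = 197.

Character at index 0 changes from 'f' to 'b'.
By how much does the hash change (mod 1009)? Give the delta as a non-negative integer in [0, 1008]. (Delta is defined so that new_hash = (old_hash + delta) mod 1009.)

Answer: 901

Derivation:
Delta formula: (val(new) - val(old)) * B^(n-1-k) mod M
  val('b') - val('f') = 2 - 6 = -4
  B^(n-1-k) = 3^3 mod 1009 = 27
  Delta = -4 * 27 mod 1009 = 901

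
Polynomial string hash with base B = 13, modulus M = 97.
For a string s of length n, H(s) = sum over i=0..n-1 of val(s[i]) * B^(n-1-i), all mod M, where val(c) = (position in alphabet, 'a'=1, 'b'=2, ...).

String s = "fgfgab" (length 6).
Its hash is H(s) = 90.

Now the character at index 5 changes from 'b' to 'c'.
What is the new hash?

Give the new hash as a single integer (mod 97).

val('b') = 2, val('c') = 3
Position k = 5, exponent = n-1-k = 0
B^0 mod M = 13^0 mod 97 = 1
Delta = (3 - 2) * 1 mod 97 = 1
New hash = (90 + 1) mod 97 = 91

Answer: 91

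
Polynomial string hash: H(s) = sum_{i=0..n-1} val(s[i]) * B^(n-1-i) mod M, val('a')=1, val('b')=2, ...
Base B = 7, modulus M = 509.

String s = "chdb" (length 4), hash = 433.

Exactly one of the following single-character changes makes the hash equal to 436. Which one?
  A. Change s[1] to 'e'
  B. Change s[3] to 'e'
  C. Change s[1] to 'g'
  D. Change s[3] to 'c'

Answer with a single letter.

Answer: B

Derivation:
Option A: s[1]='h'->'e', delta=(5-8)*7^2 mod 509 = 362, hash=433+362 mod 509 = 286
Option B: s[3]='b'->'e', delta=(5-2)*7^0 mod 509 = 3, hash=433+3 mod 509 = 436 <-- target
Option C: s[1]='h'->'g', delta=(7-8)*7^2 mod 509 = 460, hash=433+460 mod 509 = 384
Option D: s[3]='b'->'c', delta=(3-2)*7^0 mod 509 = 1, hash=433+1 mod 509 = 434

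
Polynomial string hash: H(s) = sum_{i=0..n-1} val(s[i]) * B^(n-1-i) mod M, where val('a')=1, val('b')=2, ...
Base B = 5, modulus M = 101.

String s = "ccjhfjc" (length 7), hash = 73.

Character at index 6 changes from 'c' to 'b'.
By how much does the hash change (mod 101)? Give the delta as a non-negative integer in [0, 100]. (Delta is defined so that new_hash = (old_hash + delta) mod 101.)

Delta formula: (val(new) - val(old)) * B^(n-1-k) mod M
  val('b') - val('c') = 2 - 3 = -1
  B^(n-1-k) = 5^0 mod 101 = 1
  Delta = -1 * 1 mod 101 = 100

Answer: 100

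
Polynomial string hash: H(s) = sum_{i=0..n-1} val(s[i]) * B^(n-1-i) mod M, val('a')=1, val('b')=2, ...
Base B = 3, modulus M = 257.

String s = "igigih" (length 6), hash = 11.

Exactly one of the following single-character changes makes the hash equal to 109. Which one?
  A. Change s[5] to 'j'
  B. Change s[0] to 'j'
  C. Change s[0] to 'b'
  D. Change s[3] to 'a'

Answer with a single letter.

Answer: C

Derivation:
Option A: s[5]='h'->'j', delta=(10-8)*3^0 mod 257 = 2, hash=11+2 mod 257 = 13
Option B: s[0]='i'->'j', delta=(10-9)*3^5 mod 257 = 243, hash=11+243 mod 257 = 254
Option C: s[0]='i'->'b', delta=(2-9)*3^5 mod 257 = 98, hash=11+98 mod 257 = 109 <-- target
Option D: s[3]='g'->'a', delta=(1-7)*3^2 mod 257 = 203, hash=11+203 mod 257 = 214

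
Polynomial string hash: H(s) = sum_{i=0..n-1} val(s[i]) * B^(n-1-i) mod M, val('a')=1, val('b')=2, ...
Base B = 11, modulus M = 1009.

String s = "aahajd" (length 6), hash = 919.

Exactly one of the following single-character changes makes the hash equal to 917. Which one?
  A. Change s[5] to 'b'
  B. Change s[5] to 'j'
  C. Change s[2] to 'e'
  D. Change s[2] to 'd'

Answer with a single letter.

Option A: s[5]='d'->'b', delta=(2-4)*11^0 mod 1009 = 1007, hash=919+1007 mod 1009 = 917 <-- target
Option B: s[5]='d'->'j', delta=(10-4)*11^0 mod 1009 = 6, hash=919+6 mod 1009 = 925
Option C: s[2]='h'->'e', delta=(5-8)*11^3 mod 1009 = 43, hash=919+43 mod 1009 = 962
Option D: s[2]='h'->'d', delta=(4-8)*11^3 mod 1009 = 730, hash=919+730 mod 1009 = 640

Answer: A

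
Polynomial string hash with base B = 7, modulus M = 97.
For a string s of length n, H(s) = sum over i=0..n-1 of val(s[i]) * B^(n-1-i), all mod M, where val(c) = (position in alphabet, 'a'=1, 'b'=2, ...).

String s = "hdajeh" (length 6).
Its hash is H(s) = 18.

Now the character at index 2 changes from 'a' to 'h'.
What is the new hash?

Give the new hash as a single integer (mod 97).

val('a') = 1, val('h') = 8
Position k = 2, exponent = n-1-k = 3
B^3 mod M = 7^3 mod 97 = 52
Delta = (8 - 1) * 52 mod 97 = 73
New hash = (18 + 73) mod 97 = 91

Answer: 91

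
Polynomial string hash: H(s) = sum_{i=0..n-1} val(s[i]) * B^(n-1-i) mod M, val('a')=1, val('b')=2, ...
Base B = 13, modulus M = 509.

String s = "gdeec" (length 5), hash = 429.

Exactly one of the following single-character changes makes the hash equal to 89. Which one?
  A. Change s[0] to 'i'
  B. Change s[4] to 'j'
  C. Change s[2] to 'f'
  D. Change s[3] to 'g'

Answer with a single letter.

Answer: C

Derivation:
Option A: s[0]='g'->'i', delta=(9-7)*13^4 mod 509 = 114, hash=429+114 mod 509 = 34
Option B: s[4]='c'->'j', delta=(10-3)*13^0 mod 509 = 7, hash=429+7 mod 509 = 436
Option C: s[2]='e'->'f', delta=(6-5)*13^2 mod 509 = 169, hash=429+169 mod 509 = 89 <-- target
Option D: s[3]='e'->'g', delta=(7-5)*13^1 mod 509 = 26, hash=429+26 mod 509 = 455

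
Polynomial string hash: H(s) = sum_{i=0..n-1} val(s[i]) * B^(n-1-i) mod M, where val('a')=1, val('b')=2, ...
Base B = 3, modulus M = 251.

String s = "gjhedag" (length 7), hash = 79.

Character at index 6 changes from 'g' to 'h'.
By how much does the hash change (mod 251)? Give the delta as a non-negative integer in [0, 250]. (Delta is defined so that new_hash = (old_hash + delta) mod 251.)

Delta formula: (val(new) - val(old)) * B^(n-1-k) mod M
  val('h') - val('g') = 8 - 7 = 1
  B^(n-1-k) = 3^0 mod 251 = 1
  Delta = 1 * 1 mod 251 = 1

Answer: 1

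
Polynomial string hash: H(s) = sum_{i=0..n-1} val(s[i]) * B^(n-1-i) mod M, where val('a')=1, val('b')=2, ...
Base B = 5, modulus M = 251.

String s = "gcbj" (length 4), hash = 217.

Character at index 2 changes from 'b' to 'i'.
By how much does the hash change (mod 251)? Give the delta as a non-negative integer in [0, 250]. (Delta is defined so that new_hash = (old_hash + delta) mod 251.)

Delta formula: (val(new) - val(old)) * B^(n-1-k) mod M
  val('i') - val('b') = 9 - 2 = 7
  B^(n-1-k) = 5^1 mod 251 = 5
  Delta = 7 * 5 mod 251 = 35

Answer: 35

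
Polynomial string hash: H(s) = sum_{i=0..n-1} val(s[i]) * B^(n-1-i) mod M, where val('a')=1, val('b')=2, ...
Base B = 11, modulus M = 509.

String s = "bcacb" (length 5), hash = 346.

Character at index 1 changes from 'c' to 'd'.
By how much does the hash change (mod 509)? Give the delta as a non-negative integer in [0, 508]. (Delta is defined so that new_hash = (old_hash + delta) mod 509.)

Delta formula: (val(new) - val(old)) * B^(n-1-k) mod M
  val('d') - val('c') = 4 - 3 = 1
  B^(n-1-k) = 11^3 mod 509 = 313
  Delta = 1 * 313 mod 509 = 313

Answer: 313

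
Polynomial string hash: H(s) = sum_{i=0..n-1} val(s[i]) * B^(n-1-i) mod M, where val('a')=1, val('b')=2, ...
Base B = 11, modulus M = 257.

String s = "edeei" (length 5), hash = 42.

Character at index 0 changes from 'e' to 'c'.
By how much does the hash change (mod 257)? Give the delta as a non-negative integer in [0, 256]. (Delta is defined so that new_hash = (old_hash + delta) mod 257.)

Answer: 16

Derivation:
Delta formula: (val(new) - val(old)) * B^(n-1-k) mod M
  val('c') - val('e') = 3 - 5 = -2
  B^(n-1-k) = 11^4 mod 257 = 249
  Delta = -2 * 249 mod 257 = 16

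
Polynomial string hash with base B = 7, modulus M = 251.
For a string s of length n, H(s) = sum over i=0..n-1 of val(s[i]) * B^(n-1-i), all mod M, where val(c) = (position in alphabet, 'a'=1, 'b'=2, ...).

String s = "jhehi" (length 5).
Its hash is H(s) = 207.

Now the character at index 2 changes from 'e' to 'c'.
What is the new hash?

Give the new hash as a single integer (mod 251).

val('e') = 5, val('c') = 3
Position k = 2, exponent = n-1-k = 2
B^2 mod M = 7^2 mod 251 = 49
Delta = (3 - 5) * 49 mod 251 = 153
New hash = (207 + 153) mod 251 = 109

Answer: 109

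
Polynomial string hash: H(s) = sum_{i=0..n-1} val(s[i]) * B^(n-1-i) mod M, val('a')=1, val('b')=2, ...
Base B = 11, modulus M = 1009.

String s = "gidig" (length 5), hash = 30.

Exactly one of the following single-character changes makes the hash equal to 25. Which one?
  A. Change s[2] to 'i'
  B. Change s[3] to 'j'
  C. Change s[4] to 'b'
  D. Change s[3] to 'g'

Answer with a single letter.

Answer: C

Derivation:
Option A: s[2]='d'->'i', delta=(9-4)*11^2 mod 1009 = 605, hash=30+605 mod 1009 = 635
Option B: s[3]='i'->'j', delta=(10-9)*11^1 mod 1009 = 11, hash=30+11 mod 1009 = 41
Option C: s[4]='g'->'b', delta=(2-7)*11^0 mod 1009 = 1004, hash=30+1004 mod 1009 = 25 <-- target
Option D: s[3]='i'->'g', delta=(7-9)*11^1 mod 1009 = 987, hash=30+987 mod 1009 = 8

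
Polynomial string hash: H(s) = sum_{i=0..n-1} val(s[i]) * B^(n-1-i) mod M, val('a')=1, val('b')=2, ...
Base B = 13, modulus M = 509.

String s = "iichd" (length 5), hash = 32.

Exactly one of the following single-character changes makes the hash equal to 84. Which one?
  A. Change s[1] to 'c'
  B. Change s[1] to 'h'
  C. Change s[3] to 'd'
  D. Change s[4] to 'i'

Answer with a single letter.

Answer: A

Derivation:
Option A: s[1]='i'->'c', delta=(3-9)*13^3 mod 509 = 52, hash=32+52 mod 509 = 84 <-- target
Option B: s[1]='i'->'h', delta=(8-9)*13^3 mod 509 = 348, hash=32+348 mod 509 = 380
Option C: s[3]='h'->'d', delta=(4-8)*13^1 mod 509 = 457, hash=32+457 mod 509 = 489
Option D: s[4]='d'->'i', delta=(9-4)*13^0 mod 509 = 5, hash=32+5 mod 509 = 37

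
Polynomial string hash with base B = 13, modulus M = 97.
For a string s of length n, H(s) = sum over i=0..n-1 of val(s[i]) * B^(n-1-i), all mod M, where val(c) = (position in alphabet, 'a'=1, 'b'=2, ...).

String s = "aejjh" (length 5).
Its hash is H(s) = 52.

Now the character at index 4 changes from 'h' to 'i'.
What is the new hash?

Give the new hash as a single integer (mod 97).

Answer: 53

Derivation:
val('h') = 8, val('i') = 9
Position k = 4, exponent = n-1-k = 0
B^0 mod M = 13^0 mod 97 = 1
Delta = (9 - 8) * 1 mod 97 = 1
New hash = (52 + 1) mod 97 = 53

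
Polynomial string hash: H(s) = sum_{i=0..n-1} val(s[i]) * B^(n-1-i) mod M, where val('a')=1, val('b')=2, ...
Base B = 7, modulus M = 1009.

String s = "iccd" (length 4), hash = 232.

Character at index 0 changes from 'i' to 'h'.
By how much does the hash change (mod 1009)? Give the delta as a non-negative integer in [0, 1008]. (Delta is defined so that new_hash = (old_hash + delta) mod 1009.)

Answer: 666

Derivation:
Delta formula: (val(new) - val(old)) * B^(n-1-k) mod M
  val('h') - val('i') = 8 - 9 = -1
  B^(n-1-k) = 7^3 mod 1009 = 343
  Delta = -1 * 343 mod 1009 = 666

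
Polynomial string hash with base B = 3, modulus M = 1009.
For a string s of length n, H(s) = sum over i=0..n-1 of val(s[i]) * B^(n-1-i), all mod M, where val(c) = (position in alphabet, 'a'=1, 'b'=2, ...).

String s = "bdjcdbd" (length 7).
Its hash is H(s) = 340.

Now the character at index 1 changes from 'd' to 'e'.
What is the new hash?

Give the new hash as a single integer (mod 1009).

Answer: 583

Derivation:
val('d') = 4, val('e') = 5
Position k = 1, exponent = n-1-k = 5
B^5 mod M = 3^5 mod 1009 = 243
Delta = (5 - 4) * 243 mod 1009 = 243
New hash = (340 + 243) mod 1009 = 583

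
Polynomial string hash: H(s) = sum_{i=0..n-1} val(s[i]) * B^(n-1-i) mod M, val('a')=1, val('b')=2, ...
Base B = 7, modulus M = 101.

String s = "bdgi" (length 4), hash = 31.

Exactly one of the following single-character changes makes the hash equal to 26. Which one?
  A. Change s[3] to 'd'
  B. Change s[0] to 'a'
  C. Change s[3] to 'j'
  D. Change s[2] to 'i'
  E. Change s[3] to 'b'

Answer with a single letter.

Answer: A

Derivation:
Option A: s[3]='i'->'d', delta=(4-9)*7^0 mod 101 = 96, hash=31+96 mod 101 = 26 <-- target
Option B: s[0]='b'->'a', delta=(1-2)*7^3 mod 101 = 61, hash=31+61 mod 101 = 92
Option C: s[3]='i'->'j', delta=(10-9)*7^0 mod 101 = 1, hash=31+1 mod 101 = 32
Option D: s[2]='g'->'i', delta=(9-7)*7^1 mod 101 = 14, hash=31+14 mod 101 = 45
Option E: s[3]='i'->'b', delta=(2-9)*7^0 mod 101 = 94, hash=31+94 mod 101 = 24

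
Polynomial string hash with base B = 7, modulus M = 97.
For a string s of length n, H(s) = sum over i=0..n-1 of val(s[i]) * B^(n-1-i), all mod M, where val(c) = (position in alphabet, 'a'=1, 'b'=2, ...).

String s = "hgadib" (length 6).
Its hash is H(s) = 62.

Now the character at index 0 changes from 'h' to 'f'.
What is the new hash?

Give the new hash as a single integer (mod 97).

Answer: 10

Derivation:
val('h') = 8, val('f') = 6
Position k = 0, exponent = n-1-k = 5
B^5 mod M = 7^5 mod 97 = 26
Delta = (6 - 8) * 26 mod 97 = 45
New hash = (62 + 45) mod 97 = 10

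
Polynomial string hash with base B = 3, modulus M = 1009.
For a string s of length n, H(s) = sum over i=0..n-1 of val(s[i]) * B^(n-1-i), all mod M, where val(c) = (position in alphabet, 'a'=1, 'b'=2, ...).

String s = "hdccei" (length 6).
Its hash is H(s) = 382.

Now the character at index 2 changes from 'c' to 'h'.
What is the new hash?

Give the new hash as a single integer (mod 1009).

val('c') = 3, val('h') = 8
Position k = 2, exponent = n-1-k = 3
B^3 mod M = 3^3 mod 1009 = 27
Delta = (8 - 3) * 27 mod 1009 = 135
New hash = (382 + 135) mod 1009 = 517

Answer: 517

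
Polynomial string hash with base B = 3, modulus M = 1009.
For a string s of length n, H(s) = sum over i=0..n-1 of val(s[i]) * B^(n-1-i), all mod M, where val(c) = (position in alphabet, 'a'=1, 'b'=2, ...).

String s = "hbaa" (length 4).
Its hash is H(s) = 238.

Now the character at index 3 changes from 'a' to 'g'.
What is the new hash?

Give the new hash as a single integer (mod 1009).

val('a') = 1, val('g') = 7
Position k = 3, exponent = n-1-k = 0
B^0 mod M = 3^0 mod 1009 = 1
Delta = (7 - 1) * 1 mod 1009 = 6
New hash = (238 + 6) mod 1009 = 244

Answer: 244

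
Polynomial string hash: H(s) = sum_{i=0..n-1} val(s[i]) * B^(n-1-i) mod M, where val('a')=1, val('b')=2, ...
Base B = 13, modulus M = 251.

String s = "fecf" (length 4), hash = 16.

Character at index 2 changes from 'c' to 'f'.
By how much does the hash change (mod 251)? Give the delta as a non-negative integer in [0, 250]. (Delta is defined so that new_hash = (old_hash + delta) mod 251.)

Answer: 39

Derivation:
Delta formula: (val(new) - val(old)) * B^(n-1-k) mod M
  val('f') - val('c') = 6 - 3 = 3
  B^(n-1-k) = 13^1 mod 251 = 13
  Delta = 3 * 13 mod 251 = 39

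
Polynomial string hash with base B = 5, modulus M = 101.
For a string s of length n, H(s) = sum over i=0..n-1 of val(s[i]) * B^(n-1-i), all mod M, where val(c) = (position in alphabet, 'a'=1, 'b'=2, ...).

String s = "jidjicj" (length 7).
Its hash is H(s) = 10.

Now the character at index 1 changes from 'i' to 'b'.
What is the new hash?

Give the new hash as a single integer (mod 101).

val('i') = 9, val('b') = 2
Position k = 1, exponent = n-1-k = 5
B^5 mod M = 5^5 mod 101 = 95
Delta = (2 - 9) * 95 mod 101 = 42
New hash = (10 + 42) mod 101 = 52

Answer: 52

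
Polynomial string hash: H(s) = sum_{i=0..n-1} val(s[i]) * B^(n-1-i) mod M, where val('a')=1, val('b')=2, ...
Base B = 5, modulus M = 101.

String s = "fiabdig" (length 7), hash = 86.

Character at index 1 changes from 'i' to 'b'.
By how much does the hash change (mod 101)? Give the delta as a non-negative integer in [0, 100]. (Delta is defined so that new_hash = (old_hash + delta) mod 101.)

Answer: 42

Derivation:
Delta formula: (val(new) - val(old)) * B^(n-1-k) mod M
  val('b') - val('i') = 2 - 9 = -7
  B^(n-1-k) = 5^5 mod 101 = 95
  Delta = -7 * 95 mod 101 = 42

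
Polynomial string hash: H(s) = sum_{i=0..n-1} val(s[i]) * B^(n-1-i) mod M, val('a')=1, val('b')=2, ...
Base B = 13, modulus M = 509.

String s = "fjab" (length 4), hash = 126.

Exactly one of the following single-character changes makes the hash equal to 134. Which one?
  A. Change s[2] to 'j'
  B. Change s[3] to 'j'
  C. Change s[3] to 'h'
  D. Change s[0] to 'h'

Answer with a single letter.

Option A: s[2]='a'->'j', delta=(10-1)*13^1 mod 509 = 117, hash=126+117 mod 509 = 243
Option B: s[3]='b'->'j', delta=(10-2)*13^0 mod 509 = 8, hash=126+8 mod 509 = 134 <-- target
Option C: s[3]='b'->'h', delta=(8-2)*13^0 mod 509 = 6, hash=126+6 mod 509 = 132
Option D: s[0]='f'->'h', delta=(8-6)*13^3 mod 509 = 322, hash=126+322 mod 509 = 448

Answer: B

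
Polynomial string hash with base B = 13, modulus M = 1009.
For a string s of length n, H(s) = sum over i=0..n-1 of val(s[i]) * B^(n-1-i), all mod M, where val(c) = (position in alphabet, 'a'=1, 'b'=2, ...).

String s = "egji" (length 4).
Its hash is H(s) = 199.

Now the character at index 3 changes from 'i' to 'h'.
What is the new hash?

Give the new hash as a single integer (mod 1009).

val('i') = 9, val('h') = 8
Position k = 3, exponent = n-1-k = 0
B^0 mod M = 13^0 mod 1009 = 1
Delta = (8 - 9) * 1 mod 1009 = 1008
New hash = (199 + 1008) mod 1009 = 198

Answer: 198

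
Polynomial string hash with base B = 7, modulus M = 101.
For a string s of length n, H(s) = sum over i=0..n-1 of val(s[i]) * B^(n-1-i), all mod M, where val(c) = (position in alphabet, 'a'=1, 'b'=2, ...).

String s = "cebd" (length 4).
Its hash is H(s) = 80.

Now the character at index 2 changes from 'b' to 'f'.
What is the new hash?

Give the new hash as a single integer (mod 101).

Answer: 7

Derivation:
val('b') = 2, val('f') = 6
Position k = 2, exponent = n-1-k = 1
B^1 mod M = 7^1 mod 101 = 7
Delta = (6 - 2) * 7 mod 101 = 28
New hash = (80 + 28) mod 101 = 7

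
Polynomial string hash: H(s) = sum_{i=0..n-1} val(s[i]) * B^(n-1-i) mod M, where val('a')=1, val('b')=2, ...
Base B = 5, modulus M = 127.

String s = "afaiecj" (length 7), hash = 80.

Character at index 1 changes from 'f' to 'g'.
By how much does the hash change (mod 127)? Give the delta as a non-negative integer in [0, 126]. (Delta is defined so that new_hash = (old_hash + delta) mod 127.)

Delta formula: (val(new) - val(old)) * B^(n-1-k) mod M
  val('g') - val('f') = 7 - 6 = 1
  B^(n-1-k) = 5^5 mod 127 = 77
  Delta = 1 * 77 mod 127 = 77

Answer: 77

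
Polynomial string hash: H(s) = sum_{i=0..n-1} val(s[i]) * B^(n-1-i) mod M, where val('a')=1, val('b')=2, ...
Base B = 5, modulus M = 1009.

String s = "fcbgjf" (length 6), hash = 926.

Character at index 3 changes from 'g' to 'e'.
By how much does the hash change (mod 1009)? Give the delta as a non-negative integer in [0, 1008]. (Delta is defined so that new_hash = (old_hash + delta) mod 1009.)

Answer: 959

Derivation:
Delta formula: (val(new) - val(old)) * B^(n-1-k) mod M
  val('e') - val('g') = 5 - 7 = -2
  B^(n-1-k) = 5^2 mod 1009 = 25
  Delta = -2 * 25 mod 1009 = 959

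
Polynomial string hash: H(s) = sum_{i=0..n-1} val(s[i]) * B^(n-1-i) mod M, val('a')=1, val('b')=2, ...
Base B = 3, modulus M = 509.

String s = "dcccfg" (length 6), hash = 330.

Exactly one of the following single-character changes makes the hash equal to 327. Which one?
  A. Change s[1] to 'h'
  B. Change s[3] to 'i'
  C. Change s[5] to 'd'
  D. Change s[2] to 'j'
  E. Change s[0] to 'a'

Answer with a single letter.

Option A: s[1]='c'->'h', delta=(8-3)*3^4 mod 509 = 405, hash=330+405 mod 509 = 226
Option B: s[3]='c'->'i', delta=(9-3)*3^2 mod 509 = 54, hash=330+54 mod 509 = 384
Option C: s[5]='g'->'d', delta=(4-7)*3^0 mod 509 = 506, hash=330+506 mod 509 = 327 <-- target
Option D: s[2]='c'->'j', delta=(10-3)*3^3 mod 509 = 189, hash=330+189 mod 509 = 10
Option E: s[0]='d'->'a', delta=(1-4)*3^5 mod 509 = 289, hash=330+289 mod 509 = 110

Answer: C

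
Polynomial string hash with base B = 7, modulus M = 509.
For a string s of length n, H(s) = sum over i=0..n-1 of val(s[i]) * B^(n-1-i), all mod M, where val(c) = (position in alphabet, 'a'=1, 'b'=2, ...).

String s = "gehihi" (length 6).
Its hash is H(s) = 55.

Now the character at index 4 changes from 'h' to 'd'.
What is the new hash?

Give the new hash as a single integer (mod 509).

val('h') = 8, val('d') = 4
Position k = 4, exponent = n-1-k = 1
B^1 mod M = 7^1 mod 509 = 7
Delta = (4 - 8) * 7 mod 509 = 481
New hash = (55 + 481) mod 509 = 27

Answer: 27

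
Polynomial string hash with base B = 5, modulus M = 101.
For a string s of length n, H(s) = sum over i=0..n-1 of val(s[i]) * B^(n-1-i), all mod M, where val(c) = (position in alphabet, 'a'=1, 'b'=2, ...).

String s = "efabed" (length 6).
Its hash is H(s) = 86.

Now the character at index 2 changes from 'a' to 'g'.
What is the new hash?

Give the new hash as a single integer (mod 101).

val('a') = 1, val('g') = 7
Position k = 2, exponent = n-1-k = 3
B^3 mod M = 5^3 mod 101 = 24
Delta = (7 - 1) * 24 mod 101 = 43
New hash = (86 + 43) mod 101 = 28

Answer: 28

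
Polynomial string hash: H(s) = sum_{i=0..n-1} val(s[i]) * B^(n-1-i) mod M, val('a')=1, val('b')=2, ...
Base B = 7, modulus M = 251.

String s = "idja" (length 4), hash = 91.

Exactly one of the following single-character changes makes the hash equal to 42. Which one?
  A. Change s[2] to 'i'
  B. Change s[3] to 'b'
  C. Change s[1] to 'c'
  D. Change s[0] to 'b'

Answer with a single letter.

Answer: C

Derivation:
Option A: s[2]='j'->'i', delta=(9-10)*7^1 mod 251 = 244, hash=91+244 mod 251 = 84
Option B: s[3]='a'->'b', delta=(2-1)*7^0 mod 251 = 1, hash=91+1 mod 251 = 92
Option C: s[1]='d'->'c', delta=(3-4)*7^2 mod 251 = 202, hash=91+202 mod 251 = 42 <-- target
Option D: s[0]='i'->'b', delta=(2-9)*7^3 mod 251 = 109, hash=91+109 mod 251 = 200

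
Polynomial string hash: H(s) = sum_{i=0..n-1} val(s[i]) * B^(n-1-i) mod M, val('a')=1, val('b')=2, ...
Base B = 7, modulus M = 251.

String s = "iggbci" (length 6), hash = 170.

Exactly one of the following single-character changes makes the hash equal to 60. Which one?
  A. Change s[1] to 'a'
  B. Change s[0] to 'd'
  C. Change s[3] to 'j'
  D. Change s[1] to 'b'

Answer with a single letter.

Option A: s[1]='g'->'a', delta=(1-7)*7^4 mod 251 = 152, hash=170+152 mod 251 = 71
Option B: s[0]='i'->'d', delta=(4-9)*7^5 mod 251 = 50, hash=170+50 mod 251 = 220
Option C: s[3]='b'->'j', delta=(10-2)*7^2 mod 251 = 141, hash=170+141 mod 251 = 60 <-- target
Option D: s[1]='g'->'b', delta=(2-7)*7^4 mod 251 = 43, hash=170+43 mod 251 = 213

Answer: C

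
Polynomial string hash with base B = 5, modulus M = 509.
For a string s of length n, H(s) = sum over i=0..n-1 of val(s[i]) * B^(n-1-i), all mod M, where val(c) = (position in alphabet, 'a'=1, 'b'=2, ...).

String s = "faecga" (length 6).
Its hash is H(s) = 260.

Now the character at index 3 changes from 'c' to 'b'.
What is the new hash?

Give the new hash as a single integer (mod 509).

val('c') = 3, val('b') = 2
Position k = 3, exponent = n-1-k = 2
B^2 mod M = 5^2 mod 509 = 25
Delta = (2 - 3) * 25 mod 509 = 484
New hash = (260 + 484) mod 509 = 235

Answer: 235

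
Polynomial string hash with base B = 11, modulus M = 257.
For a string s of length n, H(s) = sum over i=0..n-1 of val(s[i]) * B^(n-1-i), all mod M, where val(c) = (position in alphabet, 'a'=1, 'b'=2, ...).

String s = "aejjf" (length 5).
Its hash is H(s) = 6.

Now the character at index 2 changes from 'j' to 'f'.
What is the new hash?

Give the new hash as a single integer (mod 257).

val('j') = 10, val('f') = 6
Position k = 2, exponent = n-1-k = 2
B^2 mod M = 11^2 mod 257 = 121
Delta = (6 - 10) * 121 mod 257 = 30
New hash = (6 + 30) mod 257 = 36

Answer: 36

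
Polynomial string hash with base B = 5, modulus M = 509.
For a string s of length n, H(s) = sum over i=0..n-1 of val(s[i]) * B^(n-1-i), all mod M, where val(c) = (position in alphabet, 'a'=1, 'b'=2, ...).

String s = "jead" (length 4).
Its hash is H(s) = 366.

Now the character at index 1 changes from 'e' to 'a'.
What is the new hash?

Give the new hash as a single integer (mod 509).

Answer: 266

Derivation:
val('e') = 5, val('a') = 1
Position k = 1, exponent = n-1-k = 2
B^2 mod M = 5^2 mod 509 = 25
Delta = (1 - 5) * 25 mod 509 = 409
New hash = (366 + 409) mod 509 = 266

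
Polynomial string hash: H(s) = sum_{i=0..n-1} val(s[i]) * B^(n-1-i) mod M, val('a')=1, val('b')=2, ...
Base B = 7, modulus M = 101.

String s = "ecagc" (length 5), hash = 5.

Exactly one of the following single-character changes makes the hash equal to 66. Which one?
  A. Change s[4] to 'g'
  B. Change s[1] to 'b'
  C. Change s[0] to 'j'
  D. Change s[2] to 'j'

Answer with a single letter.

Answer: B

Derivation:
Option A: s[4]='c'->'g', delta=(7-3)*7^0 mod 101 = 4, hash=5+4 mod 101 = 9
Option B: s[1]='c'->'b', delta=(2-3)*7^3 mod 101 = 61, hash=5+61 mod 101 = 66 <-- target
Option C: s[0]='e'->'j', delta=(10-5)*7^4 mod 101 = 87, hash=5+87 mod 101 = 92
Option D: s[2]='a'->'j', delta=(10-1)*7^2 mod 101 = 37, hash=5+37 mod 101 = 42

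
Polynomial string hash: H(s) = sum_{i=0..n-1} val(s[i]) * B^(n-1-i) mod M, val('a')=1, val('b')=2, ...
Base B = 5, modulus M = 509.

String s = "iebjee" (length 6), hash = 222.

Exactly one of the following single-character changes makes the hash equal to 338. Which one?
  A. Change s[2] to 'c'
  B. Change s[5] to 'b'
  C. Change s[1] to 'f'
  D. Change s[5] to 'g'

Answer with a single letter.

Answer: C

Derivation:
Option A: s[2]='b'->'c', delta=(3-2)*5^3 mod 509 = 125, hash=222+125 mod 509 = 347
Option B: s[5]='e'->'b', delta=(2-5)*5^0 mod 509 = 506, hash=222+506 mod 509 = 219
Option C: s[1]='e'->'f', delta=(6-5)*5^4 mod 509 = 116, hash=222+116 mod 509 = 338 <-- target
Option D: s[5]='e'->'g', delta=(7-5)*5^0 mod 509 = 2, hash=222+2 mod 509 = 224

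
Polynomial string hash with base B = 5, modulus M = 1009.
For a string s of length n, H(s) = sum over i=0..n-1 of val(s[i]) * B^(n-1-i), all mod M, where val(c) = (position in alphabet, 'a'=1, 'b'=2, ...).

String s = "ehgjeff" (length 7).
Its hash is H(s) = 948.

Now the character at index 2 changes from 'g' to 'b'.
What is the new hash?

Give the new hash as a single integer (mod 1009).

Answer: 850

Derivation:
val('g') = 7, val('b') = 2
Position k = 2, exponent = n-1-k = 4
B^4 mod M = 5^4 mod 1009 = 625
Delta = (2 - 7) * 625 mod 1009 = 911
New hash = (948 + 911) mod 1009 = 850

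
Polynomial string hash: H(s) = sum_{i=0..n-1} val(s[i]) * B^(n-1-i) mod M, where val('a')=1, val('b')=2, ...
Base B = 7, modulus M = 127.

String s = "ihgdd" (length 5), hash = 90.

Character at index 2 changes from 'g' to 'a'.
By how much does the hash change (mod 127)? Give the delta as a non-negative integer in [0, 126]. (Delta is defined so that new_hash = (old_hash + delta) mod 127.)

Answer: 87

Derivation:
Delta formula: (val(new) - val(old)) * B^(n-1-k) mod M
  val('a') - val('g') = 1 - 7 = -6
  B^(n-1-k) = 7^2 mod 127 = 49
  Delta = -6 * 49 mod 127 = 87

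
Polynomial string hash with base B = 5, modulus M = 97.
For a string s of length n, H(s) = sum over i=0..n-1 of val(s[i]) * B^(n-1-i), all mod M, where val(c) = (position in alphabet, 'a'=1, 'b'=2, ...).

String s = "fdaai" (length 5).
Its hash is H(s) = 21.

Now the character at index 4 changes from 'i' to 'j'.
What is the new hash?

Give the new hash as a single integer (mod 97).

val('i') = 9, val('j') = 10
Position k = 4, exponent = n-1-k = 0
B^0 mod M = 5^0 mod 97 = 1
Delta = (10 - 9) * 1 mod 97 = 1
New hash = (21 + 1) mod 97 = 22

Answer: 22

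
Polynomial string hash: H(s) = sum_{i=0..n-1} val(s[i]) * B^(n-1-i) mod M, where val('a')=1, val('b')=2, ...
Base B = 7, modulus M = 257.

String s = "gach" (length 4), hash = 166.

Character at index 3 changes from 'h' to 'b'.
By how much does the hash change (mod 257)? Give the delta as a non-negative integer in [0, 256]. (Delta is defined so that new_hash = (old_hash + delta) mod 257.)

Answer: 251

Derivation:
Delta formula: (val(new) - val(old)) * B^(n-1-k) mod M
  val('b') - val('h') = 2 - 8 = -6
  B^(n-1-k) = 7^0 mod 257 = 1
  Delta = -6 * 1 mod 257 = 251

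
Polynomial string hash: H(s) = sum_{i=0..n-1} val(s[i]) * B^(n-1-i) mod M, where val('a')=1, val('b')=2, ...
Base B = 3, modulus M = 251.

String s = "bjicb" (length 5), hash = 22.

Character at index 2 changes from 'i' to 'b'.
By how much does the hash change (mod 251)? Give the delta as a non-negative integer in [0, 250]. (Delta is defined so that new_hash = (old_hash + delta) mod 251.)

Answer: 188

Derivation:
Delta formula: (val(new) - val(old)) * B^(n-1-k) mod M
  val('b') - val('i') = 2 - 9 = -7
  B^(n-1-k) = 3^2 mod 251 = 9
  Delta = -7 * 9 mod 251 = 188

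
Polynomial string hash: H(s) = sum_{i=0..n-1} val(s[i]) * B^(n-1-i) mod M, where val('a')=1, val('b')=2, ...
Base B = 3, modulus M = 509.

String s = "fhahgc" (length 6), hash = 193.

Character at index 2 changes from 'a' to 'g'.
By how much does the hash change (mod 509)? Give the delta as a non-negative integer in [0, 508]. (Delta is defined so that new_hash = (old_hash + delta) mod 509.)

Delta formula: (val(new) - val(old)) * B^(n-1-k) mod M
  val('g') - val('a') = 7 - 1 = 6
  B^(n-1-k) = 3^3 mod 509 = 27
  Delta = 6 * 27 mod 509 = 162

Answer: 162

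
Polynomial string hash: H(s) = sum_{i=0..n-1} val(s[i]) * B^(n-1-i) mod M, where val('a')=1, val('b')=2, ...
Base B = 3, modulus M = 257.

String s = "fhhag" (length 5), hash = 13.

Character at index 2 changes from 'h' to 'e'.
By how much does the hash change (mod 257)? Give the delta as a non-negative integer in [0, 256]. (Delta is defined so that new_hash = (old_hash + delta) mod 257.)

Answer: 230

Derivation:
Delta formula: (val(new) - val(old)) * B^(n-1-k) mod M
  val('e') - val('h') = 5 - 8 = -3
  B^(n-1-k) = 3^2 mod 257 = 9
  Delta = -3 * 9 mod 257 = 230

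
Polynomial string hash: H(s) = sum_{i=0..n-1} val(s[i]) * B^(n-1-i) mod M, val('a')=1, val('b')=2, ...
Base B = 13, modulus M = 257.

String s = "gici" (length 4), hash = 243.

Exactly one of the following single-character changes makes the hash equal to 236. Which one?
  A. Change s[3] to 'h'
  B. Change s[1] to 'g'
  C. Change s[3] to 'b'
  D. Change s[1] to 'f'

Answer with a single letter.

Answer: C

Derivation:
Option A: s[3]='i'->'h', delta=(8-9)*13^0 mod 257 = 256, hash=243+256 mod 257 = 242
Option B: s[1]='i'->'g', delta=(7-9)*13^2 mod 257 = 176, hash=243+176 mod 257 = 162
Option C: s[3]='i'->'b', delta=(2-9)*13^0 mod 257 = 250, hash=243+250 mod 257 = 236 <-- target
Option D: s[1]='i'->'f', delta=(6-9)*13^2 mod 257 = 7, hash=243+7 mod 257 = 250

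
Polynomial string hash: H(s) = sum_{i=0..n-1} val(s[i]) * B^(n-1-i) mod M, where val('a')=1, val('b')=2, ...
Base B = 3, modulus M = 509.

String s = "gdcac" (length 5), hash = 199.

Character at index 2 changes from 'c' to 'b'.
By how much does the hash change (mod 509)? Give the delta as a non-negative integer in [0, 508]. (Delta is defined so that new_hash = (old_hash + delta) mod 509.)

Answer: 500

Derivation:
Delta formula: (val(new) - val(old)) * B^(n-1-k) mod M
  val('b') - val('c') = 2 - 3 = -1
  B^(n-1-k) = 3^2 mod 509 = 9
  Delta = -1 * 9 mod 509 = 500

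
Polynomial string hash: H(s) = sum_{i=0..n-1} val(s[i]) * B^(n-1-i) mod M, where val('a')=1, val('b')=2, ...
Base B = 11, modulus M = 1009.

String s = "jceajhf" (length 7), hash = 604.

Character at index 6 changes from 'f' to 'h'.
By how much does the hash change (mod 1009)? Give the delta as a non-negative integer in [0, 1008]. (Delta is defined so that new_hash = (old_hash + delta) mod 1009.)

Answer: 2

Derivation:
Delta formula: (val(new) - val(old)) * B^(n-1-k) mod M
  val('h') - val('f') = 8 - 6 = 2
  B^(n-1-k) = 11^0 mod 1009 = 1
  Delta = 2 * 1 mod 1009 = 2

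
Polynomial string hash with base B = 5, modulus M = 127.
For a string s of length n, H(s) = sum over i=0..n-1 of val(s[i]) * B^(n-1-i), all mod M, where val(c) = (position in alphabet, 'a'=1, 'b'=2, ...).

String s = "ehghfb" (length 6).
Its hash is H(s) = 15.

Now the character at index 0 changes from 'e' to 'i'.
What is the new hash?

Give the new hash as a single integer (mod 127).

val('e') = 5, val('i') = 9
Position k = 0, exponent = n-1-k = 5
B^5 mod M = 5^5 mod 127 = 77
Delta = (9 - 5) * 77 mod 127 = 54
New hash = (15 + 54) mod 127 = 69

Answer: 69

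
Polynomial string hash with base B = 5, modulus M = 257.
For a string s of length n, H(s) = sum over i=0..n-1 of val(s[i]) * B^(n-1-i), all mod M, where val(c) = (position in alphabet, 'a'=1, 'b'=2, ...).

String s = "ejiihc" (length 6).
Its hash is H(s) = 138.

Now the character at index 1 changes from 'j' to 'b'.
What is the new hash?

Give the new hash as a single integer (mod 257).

val('j') = 10, val('b') = 2
Position k = 1, exponent = n-1-k = 4
B^4 mod M = 5^4 mod 257 = 111
Delta = (2 - 10) * 111 mod 257 = 140
New hash = (138 + 140) mod 257 = 21

Answer: 21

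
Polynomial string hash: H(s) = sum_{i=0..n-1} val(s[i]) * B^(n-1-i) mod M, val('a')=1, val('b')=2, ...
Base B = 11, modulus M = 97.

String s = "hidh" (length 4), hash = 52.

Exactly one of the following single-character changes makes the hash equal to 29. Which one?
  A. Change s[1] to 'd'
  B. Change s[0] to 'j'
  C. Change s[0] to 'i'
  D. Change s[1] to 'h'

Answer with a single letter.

Answer: A

Derivation:
Option A: s[1]='i'->'d', delta=(4-9)*11^2 mod 97 = 74, hash=52+74 mod 97 = 29 <-- target
Option B: s[0]='h'->'j', delta=(10-8)*11^3 mod 97 = 43, hash=52+43 mod 97 = 95
Option C: s[0]='h'->'i', delta=(9-8)*11^3 mod 97 = 70, hash=52+70 mod 97 = 25
Option D: s[1]='i'->'h', delta=(8-9)*11^2 mod 97 = 73, hash=52+73 mod 97 = 28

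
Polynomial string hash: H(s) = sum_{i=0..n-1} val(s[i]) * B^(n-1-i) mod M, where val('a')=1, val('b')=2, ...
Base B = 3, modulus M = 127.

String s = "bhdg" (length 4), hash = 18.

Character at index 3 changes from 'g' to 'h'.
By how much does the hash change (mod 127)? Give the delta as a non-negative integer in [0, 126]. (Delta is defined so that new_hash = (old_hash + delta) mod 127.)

Answer: 1

Derivation:
Delta formula: (val(new) - val(old)) * B^(n-1-k) mod M
  val('h') - val('g') = 8 - 7 = 1
  B^(n-1-k) = 3^0 mod 127 = 1
  Delta = 1 * 1 mod 127 = 1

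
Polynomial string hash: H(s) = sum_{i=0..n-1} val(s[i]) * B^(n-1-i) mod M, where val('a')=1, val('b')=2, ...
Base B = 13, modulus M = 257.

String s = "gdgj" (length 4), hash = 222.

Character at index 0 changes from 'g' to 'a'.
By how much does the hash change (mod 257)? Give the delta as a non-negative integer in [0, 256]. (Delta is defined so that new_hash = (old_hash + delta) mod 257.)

Delta formula: (val(new) - val(old)) * B^(n-1-k) mod M
  val('a') - val('g') = 1 - 7 = -6
  B^(n-1-k) = 13^3 mod 257 = 141
  Delta = -6 * 141 mod 257 = 182

Answer: 182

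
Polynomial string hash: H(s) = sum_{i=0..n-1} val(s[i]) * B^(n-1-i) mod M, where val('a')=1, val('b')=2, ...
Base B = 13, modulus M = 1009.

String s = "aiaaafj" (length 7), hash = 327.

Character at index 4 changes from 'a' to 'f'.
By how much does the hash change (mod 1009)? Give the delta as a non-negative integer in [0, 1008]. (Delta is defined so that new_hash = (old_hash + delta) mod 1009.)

Delta formula: (val(new) - val(old)) * B^(n-1-k) mod M
  val('f') - val('a') = 6 - 1 = 5
  B^(n-1-k) = 13^2 mod 1009 = 169
  Delta = 5 * 169 mod 1009 = 845

Answer: 845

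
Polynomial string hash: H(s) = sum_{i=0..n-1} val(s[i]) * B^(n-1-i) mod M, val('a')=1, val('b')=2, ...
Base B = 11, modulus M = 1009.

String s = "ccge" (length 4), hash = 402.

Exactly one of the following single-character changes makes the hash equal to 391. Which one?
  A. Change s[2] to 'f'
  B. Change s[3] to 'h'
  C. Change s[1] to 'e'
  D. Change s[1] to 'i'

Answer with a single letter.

Option A: s[2]='g'->'f', delta=(6-7)*11^1 mod 1009 = 998, hash=402+998 mod 1009 = 391 <-- target
Option B: s[3]='e'->'h', delta=(8-5)*11^0 mod 1009 = 3, hash=402+3 mod 1009 = 405
Option C: s[1]='c'->'e', delta=(5-3)*11^2 mod 1009 = 242, hash=402+242 mod 1009 = 644
Option D: s[1]='c'->'i', delta=(9-3)*11^2 mod 1009 = 726, hash=402+726 mod 1009 = 119

Answer: A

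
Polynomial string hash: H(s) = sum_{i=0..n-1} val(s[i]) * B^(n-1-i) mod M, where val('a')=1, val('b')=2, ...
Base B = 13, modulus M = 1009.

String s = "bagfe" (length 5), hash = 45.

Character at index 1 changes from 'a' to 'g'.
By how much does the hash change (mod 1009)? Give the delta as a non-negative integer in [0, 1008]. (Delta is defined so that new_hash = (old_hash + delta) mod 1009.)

Delta formula: (val(new) - val(old)) * B^(n-1-k) mod M
  val('g') - val('a') = 7 - 1 = 6
  B^(n-1-k) = 13^3 mod 1009 = 179
  Delta = 6 * 179 mod 1009 = 65

Answer: 65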